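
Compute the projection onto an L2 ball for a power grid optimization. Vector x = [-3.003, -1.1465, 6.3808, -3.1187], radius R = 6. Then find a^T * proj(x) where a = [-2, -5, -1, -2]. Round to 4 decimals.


Step 1: Compute ||x|| (intermediates to 6 decimals).
||x|| = sqrt((-3.003)^2 + (-1.1465)^2 + 6.3808^2 + (-3.1187)^2) = 7.795728
Step 2: Project.
Since ||x|| > R, scale = R/||x|| = 6/7.795728 = 0.769652, proj(x) = scale * x
proj(x) = [-2.311265, -0.882406, 4.910995, -2.400314]
Step 3: Dot product.
a^T * proj(x) = -2*(-2.311265) - 5*(-0.882406) - 1*4.910995 - 2*(-2.400314) = 8.9242


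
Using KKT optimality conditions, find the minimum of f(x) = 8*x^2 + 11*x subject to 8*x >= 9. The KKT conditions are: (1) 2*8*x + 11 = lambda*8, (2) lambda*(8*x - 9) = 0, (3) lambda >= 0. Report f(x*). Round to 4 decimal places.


Step 1: Try lambda = 0 (constraint inactive).
x_unc = -11/(2*8) = -0.6875
Check: 8*-0.6875 = -5.5 < 9 -- violated!
Step 2: Constraint must be active: 8*x = 9
x* = 9/8 = 1.125
lambda = (2*8*1.125 + 11)/8 = 3.625
Step 3: Compute optimal value.
f(x*) = 8*1.125^2 + 11*1.125 = 22.5


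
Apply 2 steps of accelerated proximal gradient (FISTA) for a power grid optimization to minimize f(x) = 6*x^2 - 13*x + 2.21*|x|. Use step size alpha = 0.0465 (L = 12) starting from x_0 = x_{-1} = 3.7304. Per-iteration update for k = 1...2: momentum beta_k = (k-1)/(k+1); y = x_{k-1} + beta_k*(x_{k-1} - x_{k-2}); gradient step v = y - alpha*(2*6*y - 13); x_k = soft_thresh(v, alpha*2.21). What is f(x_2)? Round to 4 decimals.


FISTA on f(x) = 6*x^2 - 13*x + 2.21*|x|
L = 12, alpha = 0.0465
Iteration 1: beta = 0.0, y = 3.7304 + 0.0*(3.7304 - 3.7304) = 3.7304
  grad(y) = 31.7648, v = y - alpha*grad = 2.2533
  prox(v) = soft_thresh(2.2533, 0.1028) = 2.1506
Iteration 2: beta = 0.3333, y = 2.1506 + 0.3333*(2.1506 - 3.7304) = 1.624
  grad(y) = 6.4875, v = y - alpha*grad = 1.3223
  prox(v) = soft_thresh(1.3223, 0.1028) = 1.2195
f(x_2) = 6*1.2195^2 - 13*1.2195 + 2.21*|1.2195| = -4.2352


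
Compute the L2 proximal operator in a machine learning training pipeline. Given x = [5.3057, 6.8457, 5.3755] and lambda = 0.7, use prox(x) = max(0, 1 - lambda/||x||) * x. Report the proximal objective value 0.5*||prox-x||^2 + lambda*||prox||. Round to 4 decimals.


Step 1: Compute ||x||.
||x|| = 10.1936
Step 2: Compute scaling factor.
scale = max(0, 1 - 0.7/10.1936) = 0.9313
Step 3: prox(x) = [4.9414, 6.3756, 5.0064]
||prox(x)|| = 9.4936
Step 4: Proximal objective.
0.5*||prox-x||^2 = 0.245
lambda*||prox|| = 6.6455
Total = 6.8905


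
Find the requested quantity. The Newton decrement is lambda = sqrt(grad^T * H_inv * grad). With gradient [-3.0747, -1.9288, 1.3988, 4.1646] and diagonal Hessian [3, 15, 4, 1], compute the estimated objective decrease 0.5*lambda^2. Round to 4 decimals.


Step 1: H is diagonal, so H^(-1) * g = [-1.0249, -0.1286, 0.3497, 4.1646].
Step 2: g^T H^(-1) g = sum_i g_i^2 / H_ii
  = (-3.0747)^2/3 + (-1.9288)^2/15 + (1.3988)^2/4 + (4.1646)^2/1
  = 3.1513 + 0.248 + 0.4892 + 17.3439 = 21.2323
Step 3: Objective decrease = 0.5 * g^T H^(-1) g = 10.6162


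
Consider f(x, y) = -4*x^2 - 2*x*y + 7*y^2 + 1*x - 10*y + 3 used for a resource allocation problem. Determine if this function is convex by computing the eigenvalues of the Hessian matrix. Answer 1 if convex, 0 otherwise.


The Hessian of f(x,y) = -4*x^2 - 2*x*y + 7*y^2 + 1*x - 10*y + 3 is:
H = [[-8, -2], [-2, 14]]
Trace = -8 + 14 = 6
Determinant = -8*14 - (-2)^2 = -116
Discriminant = (6)^2 - 4*-116 = 500.0
Eigenvalues: lambda_1 = -8.1803, lambda_2 = 14.1803
The function is not convex.

0


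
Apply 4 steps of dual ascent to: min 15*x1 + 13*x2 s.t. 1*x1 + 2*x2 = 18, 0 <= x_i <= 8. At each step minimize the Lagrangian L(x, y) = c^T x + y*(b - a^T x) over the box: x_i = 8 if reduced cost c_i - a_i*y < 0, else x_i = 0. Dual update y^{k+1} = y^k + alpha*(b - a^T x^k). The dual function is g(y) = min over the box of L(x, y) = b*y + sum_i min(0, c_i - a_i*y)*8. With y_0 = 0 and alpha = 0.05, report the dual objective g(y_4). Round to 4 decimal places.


Dual ascent for LP: min 15*x1 + 13*x2, 1*x1 + 2*x2 = 18, 0 <= x_i <= 8
Step 1: y^k = 0.0, reduced costs: (15.0, 13.0)
  x^k = (0.0, 0.0), subgradient = b - a^T x = 18.0
  y^{k+1} = 0.0 + 0.05*18.0 = 0.9
Step 2: y^k = 0.9, reduced costs: (14.1, 11.2)
  x^k = (0.0, 0.0), subgradient = b - a^T x = 18.0
  y^{k+1} = 0.9 + 0.05*18.0 = 1.8
Step 3: y^k = 1.8, reduced costs: (13.2, 9.4)
  x^k = (0.0, 0.0), subgradient = b - a^T x = 18.0
  y^{k+1} = 1.8 + 0.05*18.0 = 2.7
Step 4: y^k = 2.7, reduced costs: (12.3, 7.6)
  x^k = (0.0, 0.0), subgradient = b - a^T x = 18.0
  y^{k+1} = 2.7 + 0.05*18.0 = 3.6
Dual objective at y_4 = 3.6: reduced costs (11.4, 5.8), box minimizer x = (0.0, 0.0)
g(y_4) = b*y + (c1 - a1*y)*x1 + (c2 - a2*y)*x2 = 18*3.6 + 11.4*0.0 + 5.8*0.0 = 64.8 + 0.0 + 0.0 = 64.8


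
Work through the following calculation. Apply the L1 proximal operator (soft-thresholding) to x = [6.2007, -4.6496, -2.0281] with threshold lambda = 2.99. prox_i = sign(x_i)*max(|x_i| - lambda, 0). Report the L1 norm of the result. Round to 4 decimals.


Soft-thresholding with lambda = 2.99:
prox(6.2007) = sign(6.2007)*max(|6.2007| - 2.99, 0) = 3.2107
prox(-4.6496) = sign(-4.6496)*max(|-4.6496| - 2.99, 0) = -1.6596
prox(-2.0281) = sign(-2.0281)*max(|-2.0281| - 2.99, 0) = 0.0
prox(x) = [3.2107, -1.6596, 0.0]
||prox(x)||_1 = 3.2107 + 1.6596 + 0.0 = 4.8703


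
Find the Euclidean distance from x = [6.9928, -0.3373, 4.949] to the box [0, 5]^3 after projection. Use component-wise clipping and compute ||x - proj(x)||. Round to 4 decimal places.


Project each component onto [0, 5].
clip(6.9928) = 5.0, clip(-0.3373) = 0.0, clip(4.949) = 4.949
Projection = [5.0, 0.0, 4.949]
Squared diffs: [3.9713, 0.1138, 0.0]
Distance = sqrt(4.0851) = 2.0211


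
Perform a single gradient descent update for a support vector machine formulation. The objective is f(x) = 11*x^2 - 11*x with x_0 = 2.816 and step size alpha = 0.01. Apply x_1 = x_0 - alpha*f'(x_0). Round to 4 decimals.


We compute the gradient at x_0 and apply the update.
f'(x) = 22*x - 11
f'(2.816) = 22*2.816 - 11 = 50.952
x_1 = 2.816 - 0.01*50.952 = 2.3065


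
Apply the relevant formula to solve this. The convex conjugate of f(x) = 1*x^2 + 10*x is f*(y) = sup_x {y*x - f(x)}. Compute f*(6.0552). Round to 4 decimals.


f*(y) = sup_x {y*x - a*x^2 - b*x} = sup_x {(y-b)*x - a*x^2}
FOC: (y - b) - 2a*x = 0 => x* = (y - b)/(2a)
x* = (6.0552 - 10)/(2*1) = -1.9724
f*(6.0552) = (y-b)^2/(4a) = (6.0552 - 10)^2/(4*1)
= 15.5614/4 = 3.8904


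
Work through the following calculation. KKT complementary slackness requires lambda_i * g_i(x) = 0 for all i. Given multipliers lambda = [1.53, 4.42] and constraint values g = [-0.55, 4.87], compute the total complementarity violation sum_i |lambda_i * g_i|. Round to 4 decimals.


KKT complementary slackness check:
lambda_1 * g_1 = 1.53 * -0.55 = -0.8415
lambda_2 * g_2 = 4.42 * 4.87 = 21.5254
Total violation = 0.8415 + 21.5254 = 22.3669


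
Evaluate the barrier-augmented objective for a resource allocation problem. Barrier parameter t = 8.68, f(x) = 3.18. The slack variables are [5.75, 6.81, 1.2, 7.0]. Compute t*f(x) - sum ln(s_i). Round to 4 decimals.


Step 1: Compute log-barrier.
ln values: [1.7492, 1.9184, 0.1823, 1.9459]
phi = -(1.7492 + 1.9184 + 0.1823 + 1.9459) = -5.7958
Step 2: Compute augmented objective.
t*f(x) = 8.68*3.18 = 27.6024
Total = 27.6024 - 5.7958 = 21.8066


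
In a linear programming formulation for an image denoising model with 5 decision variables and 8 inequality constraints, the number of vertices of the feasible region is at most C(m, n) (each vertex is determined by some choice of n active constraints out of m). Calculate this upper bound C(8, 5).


Each vertex corresponds to some choice of n active constraints out of m, so the number of vertices is at most C(m, n) = m! / (n!(m-n)!).
m = 8, n = 5
Numerator: 8 * 7 * 6 * 5 * 4
Denominator: 5! = 120
C(8, 5) = 56


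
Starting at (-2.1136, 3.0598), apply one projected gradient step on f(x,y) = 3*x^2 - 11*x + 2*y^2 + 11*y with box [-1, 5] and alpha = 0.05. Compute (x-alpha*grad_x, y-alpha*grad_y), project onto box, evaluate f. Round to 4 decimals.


Step 1: Compute gradient at (-2.1136, 3.0598).
grad_x = 2*3*-2.1136 - 11 = -23.6816
grad_y = 2*2*3.0598 + 11 = 23.2392
Step 2: Gradient step.
x_raw = -2.1136 - 0.05*-23.6816 = -0.9295
y_raw = 3.0598 - 0.05*23.2392 = 1.8978
Step 3: Project onto [-1, 5].
x_proj = clip(-0.9295) = -0.9295
y_proj = clip(1.8978) = 1.8978
Step 4: Evaluate f.
f(-0.9295, 1.8978) = 40.8966


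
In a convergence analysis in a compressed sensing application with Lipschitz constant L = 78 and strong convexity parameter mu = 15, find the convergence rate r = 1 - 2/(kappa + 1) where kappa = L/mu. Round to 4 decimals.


Step 1: Compute the condition number.
kappa = L/mu = 78/15 = 5.2
Step 2: Compute the convergence rate.
r = 1 - 2/(kappa + 1) = 1 - 2*mu/(L + mu) = (L - mu)/(L + mu) = 63/93 = 0.6774


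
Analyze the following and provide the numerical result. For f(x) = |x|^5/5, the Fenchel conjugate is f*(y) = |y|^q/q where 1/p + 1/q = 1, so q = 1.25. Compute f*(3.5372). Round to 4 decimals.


The conjugate exponent q satisfies 1/p + 1/q = 1.
p = 5, so q = 5/(5 - 1) = 1.25
|y|^q = 3.5372^1.25 = 4.8509
f*(3.5372) = 4.8509 / 1.25 = 3.8807


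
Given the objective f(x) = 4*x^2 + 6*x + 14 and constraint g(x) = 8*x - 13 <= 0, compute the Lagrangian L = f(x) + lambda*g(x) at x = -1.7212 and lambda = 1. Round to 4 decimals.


Step 1: Evaluate f(x).
f(-1.7212) = 4*(-1.7212)^2 + 6*(-1.7212) + 14 = 15.5229
Step 2: Evaluate g(x).
g(-1.7212) = 8*-1.7212 - 13 = -26.7696
Step 3: Compute Lagrangian.
L = 15.5229 + 1*-26.7696 = -11.2467


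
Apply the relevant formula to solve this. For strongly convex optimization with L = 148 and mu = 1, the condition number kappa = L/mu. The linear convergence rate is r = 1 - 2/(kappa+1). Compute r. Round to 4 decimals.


Step 1: Compute the condition number.
kappa = L/mu = 148/1 = 148.0
Step 2: Compute the convergence rate.
r = 1 - 2/(kappa + 1) = 1 - 2*mu/(L + mu) = (L - mu)/(L + mu) = 147/149 = 0.9866


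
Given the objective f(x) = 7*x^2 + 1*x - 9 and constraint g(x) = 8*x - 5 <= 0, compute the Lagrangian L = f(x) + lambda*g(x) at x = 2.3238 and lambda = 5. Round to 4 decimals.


Step 1: Evaluate f(x).
f(2.3238) = 7*2.3238^2 + 1*2.3238 - 9 = 31.1241
Step 2: Evaluate g(x).
g(2.3238) = 8*2.3238 - 5 = 13.5904
Step 3: Compute Lagrangian.
L = 31.1241 + 5*13.5904 = 99.0761


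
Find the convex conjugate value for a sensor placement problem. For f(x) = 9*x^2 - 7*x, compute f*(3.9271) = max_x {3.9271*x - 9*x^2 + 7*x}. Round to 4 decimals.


f*(y) = sup_x {y*x - a*x^2 - b*x} = sup_x {(y-b)*x - a*x^2}
FOC: (y - b) - 2a*x = 0 => x* = (y - b)/(2a)
x* = (3.9271 + 7)/(2*9) = 0.6071
f*(3.9271) = (y-b)^2/(4a) = (3.9271 + 7)^2/(4*9)
= 119.4015/36 = 3.3167


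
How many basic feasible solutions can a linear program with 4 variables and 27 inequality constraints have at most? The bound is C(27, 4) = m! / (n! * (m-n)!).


Each vertex corresponds to some choice of n active constraints out of m, so the number of vertices is at most C(m, n) = m! / (n!(m-n)!).
m = 27, n = 4
Numerator: 27 * 26 * 25 * 24
Denominator: 4! = 24
C(27, 4) = 17550


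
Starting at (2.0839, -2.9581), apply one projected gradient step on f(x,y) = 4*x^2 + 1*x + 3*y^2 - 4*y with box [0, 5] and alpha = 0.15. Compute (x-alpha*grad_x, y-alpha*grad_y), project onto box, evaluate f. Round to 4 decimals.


Step 1: Compute gradient at (2.0839, -2.9581).
grad_x = 2*4*2.0839 + 1 = 17.6712
grad_y = 2*3*-2.9581 - 4 = -21.7486
Step 2: Gradient step.
x_raw = 2.0839 - 0.15*17.6712 = -0.5668
y_raw = -2.9581 - 0.15*-21.7486 = 0.3042
Step 3: Project onto [0, 5].
x_proj = clip(-0.5668) = 0.0
y_proj = clip(0.3042) = 0.3042
Step 4: Evaluate f.
f(0.0, 0.3042) = -0.9392


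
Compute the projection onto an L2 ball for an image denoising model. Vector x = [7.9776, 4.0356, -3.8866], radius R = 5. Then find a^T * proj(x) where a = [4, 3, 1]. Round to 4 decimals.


Step 1: Compute ||x|| (intermediates to 6 decimals).
||x|| = sqrt(7.9776^2 + 4.0356^2 + (-3.8866)^2) = 9.74853
Step 2: Project.
Since ||x|| > R, scale = R/||x|| = 5/9.74853 = 0.512898, proj(x) = scale * x
proj(x) = [4.091695, 2.069851, -1.993429]
Step 3: Dot product.
a^T * proj(x) = 4*4.091695 + 3*2.069851 + 1*(-1.993429) = 20.5829


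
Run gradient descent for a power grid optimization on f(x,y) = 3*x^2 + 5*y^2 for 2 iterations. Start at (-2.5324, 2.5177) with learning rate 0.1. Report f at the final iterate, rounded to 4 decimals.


Gradient descent on f(x,y) = 3*x^2 + 5*y^2.
Starting point: (-2.5324, 2.5177), alpha = 0.1
Step 1: grad_x = 2*3*-2.5324 = -15.1944, grad_y = 2*5*2.5177 = 25.177
  x_1 = -2.5324 - 0.1*-15.1944 = -1.013
  y_1 = 2.5177 - 0.1*25.177 = 0.0
Step 2: grad_x = 2*3*-1.013 = -6.0778, grad_y = 2*5*0.0 = 0.0
  x_2 = -1.013 - 0.1*-6.0778 = -0.4052
  y_2 = 0.0 - 0.1*0.0 = 0.0
f(-0.4052, 0.0) = 3*(-0.4052)^2 + 5*0.0^2 = 0.4925


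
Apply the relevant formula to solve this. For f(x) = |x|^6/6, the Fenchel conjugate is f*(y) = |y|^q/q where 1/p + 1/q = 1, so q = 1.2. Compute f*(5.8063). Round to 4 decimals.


The conjugate exponent q satisfies 1/p + 1/q = 1.
p = 6, so q = 6/(6 - 1) = 1.2
|y|^q = 5.8063^1.2 = 8.2543
f*(5.8063) = 8.2543 / 1.2 = 6.8786


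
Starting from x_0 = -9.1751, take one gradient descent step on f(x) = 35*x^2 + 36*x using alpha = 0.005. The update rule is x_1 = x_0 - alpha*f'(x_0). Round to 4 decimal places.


We compute the gradient at x_0 and apply the update.
f'(x) = 70*x + 36
f'(-9.1751) = 70*-9.1751 + 36 = -606.257
x_1 = -9.1751 - 0.005*-606.257 = -6.1438


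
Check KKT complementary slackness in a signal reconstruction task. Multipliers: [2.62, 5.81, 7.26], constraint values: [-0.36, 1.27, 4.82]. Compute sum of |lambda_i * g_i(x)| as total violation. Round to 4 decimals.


KKT complementary slackness check:
lambda_1 * g_1 = 2.62 * -0.36 = -0.9432
lambda_2 * g_2 = 5.81 * 1.27 = 7.3787
lambda_3 * g_3 = 7.26 * 4.82 = 34.9932
Total violation = 0.9432 + 7.3787 + 34.9932 = 43.3151


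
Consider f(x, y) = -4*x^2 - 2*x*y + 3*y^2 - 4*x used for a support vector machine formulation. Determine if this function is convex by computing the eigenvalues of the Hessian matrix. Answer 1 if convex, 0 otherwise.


The Hessian of f(x,y) = -4*x^2 - 2*x*y + 3*y^2 - 4*x is:
H = [[-8, -2], [-2, 6]]
Trace = -8 + 6 = -2
Determinant = -8*6 - (-2)^2 = -52
Discriminant = (-2)^2 - 4*-52 = 212.0
Eigenvalues: lambda_1 = -8.2801, lambda_2 = 6.2801
The function is not convex.

0


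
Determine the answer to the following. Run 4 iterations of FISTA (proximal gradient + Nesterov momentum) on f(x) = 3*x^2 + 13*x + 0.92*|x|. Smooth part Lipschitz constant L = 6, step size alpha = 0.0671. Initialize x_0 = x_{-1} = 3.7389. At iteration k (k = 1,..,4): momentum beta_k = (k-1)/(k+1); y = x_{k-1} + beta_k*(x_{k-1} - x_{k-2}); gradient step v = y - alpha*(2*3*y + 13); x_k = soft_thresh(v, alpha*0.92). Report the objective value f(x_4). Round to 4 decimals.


FISTA on f(x) = 3*x^2 + 13*x + 0.92*|x|
L = 6, alpha = 0.0671
Iteration 1: beta = 0.0, y = 3.7389 + 0.0*(3.7389 - 3.7389) = 3.7389
  grad(y) = 35.4334, v = y - alpha*grad = 1.3613
  prox(v) = soft_thresh(1.3613, 0.0617) = 1.2996
Iteration 2: beta = 0.3333, y = 1.2996 + 0.3333*(1.2996 - 3.7389) = 0.4865
  grad(y) = 15.9189, v = y - alpha*grad = -0.5817
  prox(v) = soft_thresh(-0.5817, 0.0617) = -0.5199
Iteration 3: beta = 0.5, y = -0.5199 + 0.5*(-0.5199 - 1.2996) = -1.4297
  grad(y) = 4.4217, v = y - alpha*grad = -1.7264
  prox(v) = soft_thresh(-1.7264, 0.0617) = -1.6647
Iteration 4: beta = 0.6, y = -1.6647 + 0.6*(-1.6647 + 0.5199) = -2.3515
  grad(y) = -1.1091, v = y - alpha*grad = -2.2771
  prox(v) = soft_thresh(-2.2771, 0.0617) = -2.2154
f(x_4) = 3*(-2.2154)^2 + 13*(-2.2154) + 0.92*|-2.2154| = -12.0381


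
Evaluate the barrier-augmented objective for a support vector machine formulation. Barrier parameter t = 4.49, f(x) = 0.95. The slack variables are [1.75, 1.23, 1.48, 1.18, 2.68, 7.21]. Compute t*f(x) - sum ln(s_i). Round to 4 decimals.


Step 1: Compute log-barrier.
ln values: [0.5596, 0.207, 0.392, 0.1655, 0.9858, 1.9755]
phi = -(0.5596 + 0.207 + 0.392 + 0.1655 + 0.9858 + 1.9755) = -4.2855
Step 2: Compute augmented objective.
t*f(x) = 4.49*0.95 = 4.2655
Total = 4.2655 - 4.2855 = -0.02


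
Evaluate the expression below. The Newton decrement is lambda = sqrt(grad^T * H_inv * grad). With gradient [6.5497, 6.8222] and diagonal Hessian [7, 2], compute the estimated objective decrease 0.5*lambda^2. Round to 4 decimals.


Step 1: H is diagonal, so H^(-1) * g = [0.9357, 3.4111].
Step 2: g^T H^(-1) g = sum_i g_i^2 / H_ii
  = (6.5497)^2/7 + (6.8222)^2/2
  = 6.1284 + 23.2712 = 29.3996
Step 3: Objective decrease = 0.5 * g^T H^(-1) g = 14.6998


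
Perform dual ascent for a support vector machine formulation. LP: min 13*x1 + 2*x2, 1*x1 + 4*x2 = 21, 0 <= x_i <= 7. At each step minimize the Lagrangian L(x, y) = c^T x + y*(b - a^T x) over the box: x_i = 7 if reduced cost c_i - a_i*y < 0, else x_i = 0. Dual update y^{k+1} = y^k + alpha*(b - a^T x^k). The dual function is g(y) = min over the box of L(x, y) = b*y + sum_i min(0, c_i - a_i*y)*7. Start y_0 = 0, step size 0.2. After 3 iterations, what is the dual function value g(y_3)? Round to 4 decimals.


Dual ascent for LP: min 13*x1 + 2*x2, 1*x1 + 4*x2 = 21, 0 <= x_i <= 7
Step 1: y^k = 0.0, reduced costs: (13.0, 2.0)
  x^k = (0.0, 0.0), subgradient = b - a^T x = 21.0
  y^{k+1} = 0.0 + 0.2*21.0 = 4.2
Step 2: y^k = 4.2, reduced costs: (8.8, -14.8)
  x^k = (0.0, 7.0), subgradient = b - a^T x = -7.0
  y^{k+1} = 4.2 + 0.2*-7.0 = 2.8
Step 3: y^k = 2.8, reduced costs: (10.2, -9.2)
  x^k = (0.0, 7.0), subgradient = b - a^T x = -7.0
  y^{k+1} = 2.8 + 0.2*-7.0 = 1.4
Dual objective at y_3 = 1.4: reduced costs (11.6, -3.6), box minimizer x = (0.0, 7.0)
g(y_3) = b*y + (c1 - a1*y)*x1 + (c2 - a2*y)*x2 = 21*1.4 + 11.6*0.0 + (-3.6)*7.0 = 29.4 + 0.0 - 25.2 = 4.2


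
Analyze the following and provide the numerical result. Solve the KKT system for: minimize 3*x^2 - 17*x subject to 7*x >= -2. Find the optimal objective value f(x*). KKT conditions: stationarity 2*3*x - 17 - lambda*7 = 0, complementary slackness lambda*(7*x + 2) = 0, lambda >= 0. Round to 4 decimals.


Step 1: Try lambda = 0 (constraint inactive).
Stationarity: 2*3*x - 17 = 0
x* = 17/(2*3) = 17/6 = 2.8333 (rounded; the exact value 17/6 is used below)
Check constraint: 7*2.8333 = 19.8331 >= -2 -- satisfied.
Step 2: Compute optimal value.
f(x*) = 3*(17/6)^2 - 17*(17/6) = -24.0833


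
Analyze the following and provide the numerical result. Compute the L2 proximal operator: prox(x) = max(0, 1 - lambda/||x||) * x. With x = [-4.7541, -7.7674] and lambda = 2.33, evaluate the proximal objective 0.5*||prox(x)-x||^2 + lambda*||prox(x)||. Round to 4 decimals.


Step 1: Compute ||x||.
||x|| = 9.1068
Step 2: Compute scaling factor.
scale = max(0, 1 - 2.33/9.1068) = 0.7441
Step 3: prox(x) = [-3.5378, -5.7801]
||prox(x)|| = 6.7768
Step 4: Proximal objective.
0.5*||prox-x||^2 = 2.7145
lambda*||prox|| = 15.7899
Total = 18.5044


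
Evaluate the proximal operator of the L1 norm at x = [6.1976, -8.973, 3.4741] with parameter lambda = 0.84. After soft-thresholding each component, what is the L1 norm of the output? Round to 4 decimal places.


Soft-thresholding with lambda = 0.84:
prox(6.1976) = sign(6.1976)*max(|6.1976| - 0.84, 0) = 5.3576
prox(-8.973) = sign(-8.973)*max(|-8.973| - 0.84, 0) = -8.133
prox(3.4741) = sign(3.4741)*max(|3.4741| - 0.84, 0) = 2.6341
prox(x) = [5.3576, -8.133, 2.6341]
||prox(x)||_1 = 5.3576 + 8.133 + 2.6341 = 16.1247


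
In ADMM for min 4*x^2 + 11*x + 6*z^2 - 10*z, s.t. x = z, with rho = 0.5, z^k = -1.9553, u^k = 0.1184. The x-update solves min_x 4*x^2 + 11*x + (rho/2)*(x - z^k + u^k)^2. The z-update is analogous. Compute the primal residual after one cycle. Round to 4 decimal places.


ADMM iteration with rho = 0.5, z^k = -1.9553, u^k = 0.1184
Step 1: x-update.
Minimize 4*x^2 + 11*x + (0.5/2)*(x + 1.9553 + 0.1184)^2
FOC: (2*4 + 0.5)*x = -11 + 0.5*(-1.9553 - 0.1184)
x^{k+1} = -1.4161
Step 2: z-update.
Minimize 6*z^2 - 10*z + (0.5/2)*(-1.4161 - z + 0.1184)^2
FOC: (2*6 + 0.5)*z = 10 + 0.5*(-1.4161 + 0.1184)
z^{k+1} = 0.7481
Step 3: u-update.
u^{k+1} = 0.1184 - 1.4161 - 0.7481 = -2.0458
Step 4: Primal residual = |-1.4161 - 0.7481| = 2.1642


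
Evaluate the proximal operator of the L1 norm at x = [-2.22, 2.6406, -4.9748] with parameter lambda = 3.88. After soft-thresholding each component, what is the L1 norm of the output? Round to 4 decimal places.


Soft-thresholding with lambda = 3.88:
prox(-2.22) = sign(-2.22)*max(|-2.22| - 3.88, 0) = 0.0
prox(2.6406) = sign(2.6406)*max(|2.6406| - 3.88, 0) = 0.0
prox(-4.9748) = sign(-4.9748)*max(|-4.9748| - 3.88, 0) = -1.0948
prox(x) = [0.0, 0.0, -1.0948]
||prox(x)||_1 = 0.0 + 0.0 + 1.0948 = 1.0948


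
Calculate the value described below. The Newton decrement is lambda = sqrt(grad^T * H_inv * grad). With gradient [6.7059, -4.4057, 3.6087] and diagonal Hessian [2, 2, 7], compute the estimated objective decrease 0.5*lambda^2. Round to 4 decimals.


Step 1: H is diagonal, so H^(-1) * g = [3.353, -2.2029, 0.5155].
Step 2: g^T H^(-1) g = sum_i g_i^2 / H_ii
  = (6.7059)^2/2 + (-4.4057)^2/2 + (3.6087)^2/7
  = 22.4845 + 9.7051 + 1.8604 = 34.05
Step 3: Objective decrease = 0.5 * g^T H^(-1) g = 17.025


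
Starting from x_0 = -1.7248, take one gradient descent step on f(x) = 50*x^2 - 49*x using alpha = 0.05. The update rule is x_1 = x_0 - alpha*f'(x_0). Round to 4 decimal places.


We compute the gradient at x_0 and apply the update.
f'(x) = 100*x - 49
f'(-1.7248) = 100*-1.7248 - 49 = -221.48
x_1 = -1.7248 - 0.05*-221.48 = 9.3492


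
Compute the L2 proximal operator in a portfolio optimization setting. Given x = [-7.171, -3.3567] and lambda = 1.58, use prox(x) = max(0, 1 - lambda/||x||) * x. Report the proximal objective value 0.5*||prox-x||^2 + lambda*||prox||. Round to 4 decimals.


Step 1: Compute ||x||.
||x|| = 7.9177
Step 2: Compute scaling factor.
scale = max(0, 1 - 1.58/7.9177) = 0.8004
Step 3: prox(x) = [-5.74, -2.6869]
||prox(x)|| = 6.3377
Step 4: Proximal objective.
0.5*||prox-x||^2 = 1.2482
lambda*||prox|| = 10.0136
Total = 11.2618


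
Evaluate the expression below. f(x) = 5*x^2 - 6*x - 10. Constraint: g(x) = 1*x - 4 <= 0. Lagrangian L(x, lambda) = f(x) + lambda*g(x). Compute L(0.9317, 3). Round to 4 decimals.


Step 1: Evaluate f(x).
f(0.9317) = 5*0.9317^2 - 6*0.9317 - 10 = -11.2499
Step 2: Evaluate g(x).
g(0.9317) = 1*0.9317 - 4 = -3.0683
Step 3: Compute Lagrangian.
L = -11.2499 + 3*-3.0683 = -20.4548


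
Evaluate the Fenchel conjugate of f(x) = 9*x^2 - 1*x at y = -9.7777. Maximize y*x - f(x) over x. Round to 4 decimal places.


f*(y) = sup_x {y*x - a*x^2 - b*x} = sup_x {(y-b)*x - a*x^2}
FOC: (y - b) - 2a*x = 0 => x* = (y - b)/(2a)
x* = (-9.7777 + 1)/(2*9) = -0.4877
f*(-9.7777) = (y-b)^2/(4a) = (-9.7777 + 1)^2/(4*9)
= 77.048/36 = 2.1402


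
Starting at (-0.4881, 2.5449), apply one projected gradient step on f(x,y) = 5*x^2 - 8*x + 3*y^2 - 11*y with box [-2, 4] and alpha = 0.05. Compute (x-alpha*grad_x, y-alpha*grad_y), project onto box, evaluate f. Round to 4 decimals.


Step 1: Compute gradient at (-0.4881, 2.5449).
grad_x = 2*5*-0.4881 - 8 = -12.881
grad_y = 2*3*2.5449 - 11 = 4.2694
Step 2: Gradient step.
x_raw = -0.4881 - 0.05*-12.881 = 0.156
y_raw = 2.5449 - 0.05*4.2694 = 2.3314
Step 3: Project onto [-2, 4].
x_proj = clip(0.156) = 0.156
y_proj = clip(2.3314) = 2.3314
Step 4: Evaluate f.
f(0.156, 2.3314) = -10.465


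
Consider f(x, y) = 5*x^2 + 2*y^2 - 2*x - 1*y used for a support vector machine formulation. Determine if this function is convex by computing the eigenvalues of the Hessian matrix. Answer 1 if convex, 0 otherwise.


The Hessian of f(x,y) = 5*x^2 + 2*y^2 - 2*x - 1*y is:
H = [[10, 0], [0, 4]]
Trace = 10 + 4 = 14
Determinant = 10*4 - (0)^2 = 40
Discriminant = (14)^2 - 4*40 = 36.0
Eigenvalues: lambda_1 = 4.0, lambda_2 = 10.0
The function is convex.

1


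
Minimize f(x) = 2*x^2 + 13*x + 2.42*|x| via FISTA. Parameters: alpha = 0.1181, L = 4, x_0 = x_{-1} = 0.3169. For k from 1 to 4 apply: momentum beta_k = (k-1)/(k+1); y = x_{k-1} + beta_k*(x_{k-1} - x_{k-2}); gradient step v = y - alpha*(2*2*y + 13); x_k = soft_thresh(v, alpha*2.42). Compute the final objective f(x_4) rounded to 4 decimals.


FISTA on f(x) = 2*x^2 + 13*x + 2.42*|x|
L = 4, alpha = 0.1181
Iteration 1: beta = 0.0, y = 0.3169 + 0.0*(0.3169 - 0.3169) = 0.3169
  grad(y) = 14.2676, v = y - alpha*grad = -1.3681
  prox(v) = soft_thresh(-1.3681, 0.2858) = -1.0823
Iteration 2: beta = 0.3333, y = -1.0823 + 0.3333*(-1.0823 - 0.3169) = -1.5487
  grad(y) = 6.8052, v = y - alpha*grad = -2.3524
  prox(v) = soft_thresh(-2.3524, 0.2858) = -2.0666
Iteration 3: beta = 0.5, y = -2.0666 + 0.5*(-2.0666 + 1.0823) = -2.5587
  grad(y) = 2.765, v = y - alpha*grad = -2.8853
  prox(v) = soft_thresh(-2.8853, 0.2858) = -2.5995
Iteration 4: beta = 0.6, y = -2.5995 + 0.6*(-2.5995 + 2.0666) = -2.9192
  grad(y) = 1.3231, v = y - alpha*grad = -3.0755
  prox(v) = soft_thresh(-3.0755, 0.2858) = -2.7897
f(x_4) = 2*(-2.7897)^2 + 13*(-2.7897) + 2.42*|-2.7897| = -13.9502


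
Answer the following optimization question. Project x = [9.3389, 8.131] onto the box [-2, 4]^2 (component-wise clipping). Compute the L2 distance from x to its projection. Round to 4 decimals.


Project each component onto [-2, 4].
clip(9.3389) = 4.0, clip(8.131) = 4.0
Projection = [4.0, 4.0]
Squared diffs: [28.5039, 17.0652]
Distance = sqrt(45.5691) = 6.7505


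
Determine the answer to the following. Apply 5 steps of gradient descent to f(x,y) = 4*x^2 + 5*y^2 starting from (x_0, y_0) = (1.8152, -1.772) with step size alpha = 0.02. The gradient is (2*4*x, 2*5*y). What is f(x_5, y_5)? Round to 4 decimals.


Gradient descent on f(x,y) = 4*x^2 + 5*y^2.
Starting point: (1.8152, -1.772), alpha = 0.02
Step 1: grad_x = 2*4*1.8152 = 14.5216, grad_y = 2*5*-1.772 = -17.72
  x_1 = 1.8152 - 0.02*14.5216 = 1.5248
  y_1 = -1.772 - 0.02*-17.72 = -1.4176
Step 2: grad_x = 2*4*1.5248 = 12.1981, grad_y = 2*5*-1.4176 = -14.176
  x_2 = 1.5248 - 0.02*12.1981 = 1.2808
  y_2 = -1.4176 - 0.02*-14.176 = -1.1341
Step 3: grad_x = 2*4*1.2808 = 10.2464, grad_y = 2*5*-1.1341 = -11.3408
  x_3 = 1.2808 - 0.02*10.2464 = 1.0759
  y_3 = -1.1341 - 0.02*-11.3408 = -0.9073
Step 4: grad_x = 2*4*1.0759 = 8.607, grad_y = 2*5*-0.9073 = -9.0726
  x_4 = 1.0759 - 0.02*8.607 = 0.9037
  y_4 = -0.9073 - 0.02*-9.0726 = -0.7258
Step 5: grad_x = 2*4*0.9037 = 7.2299, grad_y = 2*5*-0.7258 = -7.2581
  x_5 = 0.9037 - 0.02*7.2299 = 0.7591
  y_5 = -0.7258 - 0.02*-7.2581 = -0.5806
f(0.7591, -0.5806) = 4*0.7591^2 + 5*(-0.5806)^2 = 3.9909


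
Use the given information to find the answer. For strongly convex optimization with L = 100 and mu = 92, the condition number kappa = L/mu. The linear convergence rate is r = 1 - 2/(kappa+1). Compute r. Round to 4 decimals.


Step 1: Compute the condition number.
kappa = L/mu = 100/92 = 1.087
Step 2: Compute the convergence rate.
r = 1 - 2/(kappa + 1) = 1 - 2*mu/(L + mu) = (L - mu)/(L + mu) = 8/192 = 0.0417


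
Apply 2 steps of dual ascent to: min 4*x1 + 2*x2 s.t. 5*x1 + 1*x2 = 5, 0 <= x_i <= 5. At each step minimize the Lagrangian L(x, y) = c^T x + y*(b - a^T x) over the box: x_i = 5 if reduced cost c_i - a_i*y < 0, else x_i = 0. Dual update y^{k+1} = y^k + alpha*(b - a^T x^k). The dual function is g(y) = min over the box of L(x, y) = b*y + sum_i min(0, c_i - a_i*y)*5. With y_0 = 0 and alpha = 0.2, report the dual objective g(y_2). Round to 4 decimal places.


Dual ascent for LP: min 4*x1 + 2*x2, 5*x1 + 1*x2 = 5, 0 <= x_i <= 5
Step 1: y^k = 0.0, reduced costs: (4.0, 2.0)
  x^k = (0.0, 0.0), subgradient = b - a^T x = 5.0
  y^{k+1} = 0.0 + 0.2*5.0 = 1.0
Step 2: y^k = 1.0, reduced costs: (-1.0, 1.0)
  x^k = (5.0, 0.0), subgradient = b - a^T x = -20.0
  y^{k+1} = 1.0 + 0.2*-20.0 = -3.0
Dual objective at y_2 = -3.0: reduced costs (19.0, 5.0), box minimizer x = (0.0, 0.0)
g(y_2) = b*y + (c1 - a1*y)*x1 + (c2 - a2*y)*x2 = 5*(-3.0) + 19.0*0.0 + 5.0*0.0 = -15.0 + 0.0 + 0.0 = -15.0


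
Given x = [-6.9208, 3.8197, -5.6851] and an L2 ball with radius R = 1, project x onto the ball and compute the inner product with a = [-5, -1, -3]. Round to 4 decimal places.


Step 1: Compute ||x|| (intermediates to 6 decimals).
||x|| = sqrt((-6.9208)^2 + 3.8197^2 + (-5.6851)^2) = 9.736937
Step 2: Project.
Since ||x|| > R, scale = R/||x|| = 1/9.736937 = 0.102702, proj(x) = scale * x
proj(x) = [-0.71078, 0.392291, -0.583871]
Step 3: Dot product.
a^T * proj(x) = -5*(-0.71078) - 1*0.392291 - 3*(-0.583871) = 4.9132


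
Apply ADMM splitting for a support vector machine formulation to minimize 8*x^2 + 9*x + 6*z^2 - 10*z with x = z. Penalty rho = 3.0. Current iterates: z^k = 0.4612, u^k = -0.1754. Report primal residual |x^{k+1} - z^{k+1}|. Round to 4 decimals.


ADMM iteration with rho = 3.0, z^k = 0.4612, u^k = -0.1754
Step 1: x-update.
Minimize 8*x^2 + 9*x + (3.0/2)*(x - 0.4612 - 0.1754)^2
FOC: (2*8 + 3.0)*x = -9 + 3.0*(0.4612 + 0.1754)
x^{k+1} = -0.3732
Step 2: z-update.
Minimize 6*z^2 - 10*z + (3.0/2)*(-0.3732 - z - 0.1754)^2
FOC: (2*6 + 3.0)*z = 10 + 3.0*(-0.3732 - 0.1754)
z^{k+1} = 0.557
Step 3: u-update.
u^{k+1} = -0.1754 - 0.3732 - 0.557 = -1.1055
Step 4: Primal residual = |-0.3732 - 0.557| = 0.9301


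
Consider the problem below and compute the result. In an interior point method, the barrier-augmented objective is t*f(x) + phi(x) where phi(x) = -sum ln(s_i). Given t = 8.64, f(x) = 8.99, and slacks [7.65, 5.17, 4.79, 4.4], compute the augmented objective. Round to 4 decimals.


Step 1: Compute log-barrier.
ln values: [2.0347, 1.6429, 1.5665, 1.4816]
phi = -(2.0347 + 1.6429 + 1.5665 + 1.4816) = -6.7257
Step 2: Compute augmented objective.
t*f(x) = 8.64*8.99 = 77.6736
Total = 77.6736 - 6.7257 = 70.9479


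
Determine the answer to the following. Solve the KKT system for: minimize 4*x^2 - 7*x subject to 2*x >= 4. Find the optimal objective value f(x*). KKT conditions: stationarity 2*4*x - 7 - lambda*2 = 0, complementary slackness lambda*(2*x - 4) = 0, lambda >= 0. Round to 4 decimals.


Step 1: Try lambda = 0 (constraint inactive).
x_unc = 7/(2*4) = 0.875
Check: 2*0.875 = 1.75 < 4 -- violated!
Step 2: Constraint must be active: 2*x = 4
x* = 4/2 = 2.0
lambda = (2*4*2.0 - 7)/2 = 4.5
Step 3: Compute optimal value.
f(x*) = 4*2.0^2 - 7*2.0 = 2.0


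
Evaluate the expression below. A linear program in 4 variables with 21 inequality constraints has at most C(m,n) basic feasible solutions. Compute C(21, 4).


Each vertex corresponds to some choice of n active constraints out of m, so the number of vertices is at most C(m, n) = m! / (n!(m-n)!).
m = 21, n = 4
Numerator: 21 * 20 * 19 * 18
Denominator: 4! = 24
C(21, 4) = 5985


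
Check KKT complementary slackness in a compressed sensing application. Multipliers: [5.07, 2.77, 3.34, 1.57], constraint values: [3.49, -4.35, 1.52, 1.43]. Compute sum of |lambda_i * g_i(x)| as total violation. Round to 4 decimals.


KKT complementary slackness check:
lambda_1 * g_1 = 5.07 * 3.49 = 17.6943
lambda_2 * g_2 = 2.77 * -4.35 = -12.0495
lambda_3 * g_3 = 3.34 * 1.52 = 5.0768
lambda_4 * g_4 = 1.57 * 1.43 = 2.2451
Total violation = 17.6943 + 12.0495 + 5.0768 + 2.2451 = 37.0657


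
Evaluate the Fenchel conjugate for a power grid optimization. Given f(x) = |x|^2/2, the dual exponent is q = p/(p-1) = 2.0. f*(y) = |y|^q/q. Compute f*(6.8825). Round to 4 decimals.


The conjugate exponent q satisfies 1/p + 1/q = 1.
p = 2, so q = 2/(2 - 1) = 2.0
|y|^q = 6.8825^2.0 = 47.3688
f*(6.8825) = 47.3688 / 2.0 = 23.6844


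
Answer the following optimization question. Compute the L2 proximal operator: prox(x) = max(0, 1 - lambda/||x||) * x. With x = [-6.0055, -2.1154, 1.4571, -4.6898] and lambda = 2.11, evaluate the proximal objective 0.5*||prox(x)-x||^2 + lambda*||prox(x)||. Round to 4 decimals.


Step 1: Compute ||x||.
||x|| = 8.041
Step 2: Compute scaling factor.
scale = max(0, 1 - 2.11/8.041) = 0.7376
Step 3: prox(x) = [-4.4296, -1.5603, 1.0748, -3.4592]
||prox(x)|| = 5.931
Step 4: Proximal objective.
0.5*||prox-x||^2 = 2.2261
lambda*||prox|| = 12.5144
Total = 14.7405


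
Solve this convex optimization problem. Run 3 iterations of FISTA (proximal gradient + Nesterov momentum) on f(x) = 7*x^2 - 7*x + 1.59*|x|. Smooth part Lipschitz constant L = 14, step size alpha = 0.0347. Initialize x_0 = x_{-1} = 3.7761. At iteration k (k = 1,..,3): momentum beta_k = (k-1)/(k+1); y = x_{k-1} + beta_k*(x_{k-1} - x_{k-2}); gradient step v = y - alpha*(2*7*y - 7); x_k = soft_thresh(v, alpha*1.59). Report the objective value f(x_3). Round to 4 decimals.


FISTA on f(x) = 7*x^2 - 7*x + 1.59*|x|
L = 14, alpha = 0.0347
Iteration 1: beta = 0.0, y = 3.7761 + 0.0*(3.7761 - 3.7761) = 3.7761
  grad(y) = 45.8654, v = y - alpha*grad = 2.1846
  prox(v) = soft_thresh(2.1846, 0.0552) = 2.1294
Iteration 2: beta = 0.3333, y = 2.1294 + 0.3333*(2.1294 - 3.7761) = 1.5805
  grad(y) = 15.127, v = y - alpha*grad = 1.0556
  prox(v) = soft_thresh(1.0556, 0.0552) = 1.0004
Iteration 3: beta = 0.5, y = 1.0004 + 0.5*(1.0004 - 2.1294) = 0.4359
  grad(y) = -0.897, v = y - alpha*grad = 0.4671
  prox(v) = soft_thresh(0.4671, 0.0552) = 0.4119
f(x_3) = 7*0.4119^2 - 7*0.4119 + 1.59*|0.4119| = -1.0408


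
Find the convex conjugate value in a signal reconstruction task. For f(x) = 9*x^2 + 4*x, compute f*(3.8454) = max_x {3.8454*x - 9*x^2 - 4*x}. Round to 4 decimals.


f*(y) = sup_x {y*x - a*x^2 - b*x} = sup_x {(y-b)*x - a*x^2}
FOC: (y - b) - 2a*x = 0 => x* = (y - b)/(2a)
x* = (3.8454 - 4)/(2*9) = -0.0086
f*(3.8454) = (y-b)^2/(4a) = (3.8454 - 4)^2/(4*9)
= 0.0239/36 = 0.0007


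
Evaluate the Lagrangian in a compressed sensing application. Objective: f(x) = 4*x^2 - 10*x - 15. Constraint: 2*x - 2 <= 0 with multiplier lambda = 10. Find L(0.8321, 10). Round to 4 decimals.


Step 1: Evaluate f(x).
f(0.8321) = 4*0.8321^2 - 10*0.8321 - 15 = -20.5514
Step 2: Evaluate g(x).
g(0.8321) = 2*0.8321 - 2 = -0.3358
Step 3: Compute Lagrangian.
L = -20.5514 + 10*-0.3358 = -23.9094


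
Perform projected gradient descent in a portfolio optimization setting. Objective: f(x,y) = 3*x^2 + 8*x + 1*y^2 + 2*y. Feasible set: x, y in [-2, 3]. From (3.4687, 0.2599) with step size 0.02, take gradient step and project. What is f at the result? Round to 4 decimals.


Step 1: Compute gradient at (3.4687, 0.2599).
grad_x = 2*3*3.4687 + 8 = 28.8122
grad_y = 2*1*0.2599 + 2 = 2.5198
Step 2: Gradient step.
x_raw = 3.4687 - 0.02*28.8122 = 2.8925
y_raw = 0.2599 - 0.02*2.5198 = 0.2095
Step 3: Project onto [-2, 3].
x_proj = clip(2.8925) = 2.8925
y_proj = clip(0.2095) = 0.2095
Step 4: Evaluate f.
f(2.8925, 0.2095) = 48.7015


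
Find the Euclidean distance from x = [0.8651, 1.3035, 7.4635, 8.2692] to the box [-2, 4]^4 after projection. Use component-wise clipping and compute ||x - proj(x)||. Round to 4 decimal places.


Project each component onto [-2, 4].
clip(0.8651) = 0.8651, clip(1.3035) = 1.3035, clip(7.4635) = 4.0, clip(8.2692) = 4.0
Projection = [0.8651, 1.3035, 4.0, 4.0]
Squared diffs: [0.0, 0.0, 11.9958, 18.2261]
Distance = sqrt(30.2219) = 5.4974


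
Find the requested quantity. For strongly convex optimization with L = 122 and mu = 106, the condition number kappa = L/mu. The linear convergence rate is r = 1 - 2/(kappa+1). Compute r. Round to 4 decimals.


Step 1: Compute the condition number.
kappa = L/mu = 122/106 = 1.1509
Step 2: Compute the convergence rate.
r = 1 - 2/(kappa + 1) = 1 - 2*mu/(L + mu) = (L - mu)/(L + mu) = 16/228 = 0.0702


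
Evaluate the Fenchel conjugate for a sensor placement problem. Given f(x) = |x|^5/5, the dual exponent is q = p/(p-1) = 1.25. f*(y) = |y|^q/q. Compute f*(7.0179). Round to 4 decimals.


The conjugate exponent q satisfies 1/p + 1/q = 1.
p = 5, so q = 5/(5 - 1) = 1.25
|y|^q = 7.0179^1.25 = 11.4224
f*(7.0179) = 11.4224 / 1.25 = 9.138


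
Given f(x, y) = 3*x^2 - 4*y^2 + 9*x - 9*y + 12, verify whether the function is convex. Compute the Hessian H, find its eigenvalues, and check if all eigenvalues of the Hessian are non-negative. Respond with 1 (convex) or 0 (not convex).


The Hessian of f(x,y) = 3*x^2 - 4*y^2 + 9*x - 9*y + 12 is:
H = [[6, 0], [0, -8]]
Trace = 6 - 8 = -2
Determinant = 6*-8 - (0)^2 = -48
Discriminant = (-2)^2 - 4*-48 = 196.0
Eigenvalues: lambda_1 = -8.0, lambda_2 = 6.0
The function is not convex.

0


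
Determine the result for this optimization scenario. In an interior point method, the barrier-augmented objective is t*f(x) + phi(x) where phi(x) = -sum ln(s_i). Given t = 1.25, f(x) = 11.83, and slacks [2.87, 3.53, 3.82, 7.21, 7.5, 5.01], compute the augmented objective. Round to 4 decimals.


Step 1: Compute log-barrier.
ln values: [1.0543, 1.2613, 1.3403, 1.9755, 2.0149, 1.6114]
phi = -(1.0543 + 1.2613 + 1.3403 + 1.9755 + 2.0149 + 1.6114) = -9.2577
Step 2: Compute augmented objective.
t*f(x) = 1.25*11.83 = 14.7875
Total = 14.7875 - 9.2577 = 5.5298


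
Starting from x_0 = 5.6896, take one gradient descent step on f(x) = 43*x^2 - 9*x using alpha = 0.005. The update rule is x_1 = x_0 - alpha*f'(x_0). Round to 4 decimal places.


We compute the gradient at x_0 and apply the update.
f'(x) = 86*x - 9
f'(5.6896) = 86*5.6896 - 9 = 480.3056
x_1 = 5.6896 - 0.005*480.3056 = 3.2881


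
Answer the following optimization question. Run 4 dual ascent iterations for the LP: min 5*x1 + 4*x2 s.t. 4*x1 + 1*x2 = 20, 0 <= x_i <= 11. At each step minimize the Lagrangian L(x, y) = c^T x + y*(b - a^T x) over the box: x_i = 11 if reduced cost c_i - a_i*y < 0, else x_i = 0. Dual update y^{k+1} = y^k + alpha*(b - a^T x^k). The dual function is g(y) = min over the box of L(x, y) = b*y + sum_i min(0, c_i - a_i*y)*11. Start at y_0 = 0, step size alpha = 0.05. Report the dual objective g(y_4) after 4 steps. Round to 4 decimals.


Dual ascent for LP: min 5*x1 + 4*x2, 4*x1 + 1*x2 = 20, 0 <= x_i <= 11
Step 1: y^k = 0.0, reduced costs: (5.0, 4.0)
  x^k = (0.0, 0.0), subgradient = b - a^T x = 20.0
  y^{k+1} = 0.0 + 0.05*20.0 = 1.0
Step 2: y^k = 1.0, reduced costs: (1.0, 3.0)
  x^k = (0.0, 0.0), subgradient = b - a^T x = 20.0
  y^{k+1} = 1.0 + 0.05*20.0 = 2.0
Step 3: y^k = 2.0, reduced costs: (-3.0, 2.0)
  x^k = (11.0, 0.0), subgradient = b - a^T x = -24.0
  y^{k+1} = 2.0 + 0.05*-24.0 = 0.8
Step 4: y^k = 0.8, reduced costs: (1.8, 3.2)
  x^k = (0.0, 0.0), subgradient = b - a^T x = 20.0
  y^{k+1} = 0.8 + 0.05*20.0 = 1.8
Dual objective at y_4 = 1.8: reduced costs (-2.2, 2.2), box minimizer x = (11.0, 0.0)
g(y_4) = b*y + (c1 - a1*y)*x1 + (c2 - a2*y)*x2 = 20*1.8 + (-2.2)*11.0 + 2.2*0.0 = 36.0 - 24.2 + 0.0 = 11.8


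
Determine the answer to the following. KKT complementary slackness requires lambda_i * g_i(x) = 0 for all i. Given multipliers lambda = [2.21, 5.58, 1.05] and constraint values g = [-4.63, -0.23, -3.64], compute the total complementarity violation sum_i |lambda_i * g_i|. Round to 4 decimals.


KKT complementary slackness check:
lambda_1 * g_1 = 2.21 * -4.63 = -10.2323
lambda_2 * g_2 = 5.58 * -0.23 = -1.2834
lambda_3 * g_3 = 1.05 * -3.64 = -3.822
Total violation = 10.2323 + 1.2834 + 3.822 = 15.3377


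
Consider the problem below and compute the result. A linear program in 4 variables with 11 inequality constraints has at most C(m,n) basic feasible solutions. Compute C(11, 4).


Each vertex corresponds to some choice of n active constraints out of m, so the number of vertices is at most C(m, n) = m! / (n!(m-n)!).
m = 11, n = 4
Numerator: 11 * 10 * 9 * 8
Denominator: 4! = 24
C(11, 4) = 330


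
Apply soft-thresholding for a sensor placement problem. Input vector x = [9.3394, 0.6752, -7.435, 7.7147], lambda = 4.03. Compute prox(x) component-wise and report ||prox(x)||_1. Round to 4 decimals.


Soft-thresholding with lambda = 4.03:
prox(9.3394) = sign(9.3394)*max(|9.3394| - 4.03, 0) = 5.3094
prox(0.6752) = sign(0.6752)*max(|0.6752| - 4.03, 0) = 0.0
prox(-7.435) = sign(-7.435)*max(|-7.435| - 4.03, 0) = -3.405
prox(7.7147) = sign(7.7147)*max(|7.7147| - 4.03, 0) = 3.6847
prox(x) = [5.3094, 0.0, -3.405, 3.6847]
||prox(x)||_1 = 5.3094 + 0.0 + 3.405 + 3.6847 = 12.3991
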